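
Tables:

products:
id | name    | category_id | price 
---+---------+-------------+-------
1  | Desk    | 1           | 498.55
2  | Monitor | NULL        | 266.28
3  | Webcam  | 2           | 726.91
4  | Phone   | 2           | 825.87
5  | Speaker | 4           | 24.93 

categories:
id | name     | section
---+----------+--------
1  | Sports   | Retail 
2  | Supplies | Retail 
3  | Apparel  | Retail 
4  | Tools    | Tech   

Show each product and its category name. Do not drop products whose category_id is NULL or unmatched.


LEFT JOIN keeps every row from products (the left table); where category_id has no match in categories, the category columns become NULL. Walk through each product:
  - product 1 (Desk): category_id=1 -> matches Sports
  - product 2 (Monitor): category_id=NULL, no match -> kept with NULL
  - product 3 (Webcam): category_id=2 -> matches Supplies
  - product 4 (Phone): category_id=2 -> matches Supplies
  - product 5 (Speaker): category_id=4 -> matches Tools
All 5 rows appear; 1 has NULL category.

SQL:
SELECT a.name, b.name AS category
FROM products a
LEFT JOIN categories b ON a.category_id = b.id

Result:
name    | category
--------+---------
Desk    | Sports  
Monitor | NULL    
Webcam  | Supplies
Phone   | Supplies
Speaker | Tools   


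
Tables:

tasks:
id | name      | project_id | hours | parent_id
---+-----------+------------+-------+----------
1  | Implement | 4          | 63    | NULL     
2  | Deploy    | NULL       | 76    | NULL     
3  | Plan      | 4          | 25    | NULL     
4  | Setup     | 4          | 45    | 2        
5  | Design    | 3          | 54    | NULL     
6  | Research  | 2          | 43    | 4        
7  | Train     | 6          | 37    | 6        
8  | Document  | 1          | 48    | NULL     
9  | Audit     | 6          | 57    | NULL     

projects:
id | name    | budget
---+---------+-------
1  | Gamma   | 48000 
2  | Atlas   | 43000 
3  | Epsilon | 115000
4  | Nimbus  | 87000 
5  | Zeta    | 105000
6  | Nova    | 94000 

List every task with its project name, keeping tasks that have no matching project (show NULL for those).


LEFT JOIN keeps every row from tasks (the left table); where project_id has no match in projects, the project columns become NULL. Walk through each task:
  - task 1 (Implement): project_id=4 -> matches Nimbus
  - task 2 (Deploy): project_id=NULL, no match -> kept with NULL
  - task 3 (Plan): project_id=4 -> matches Nimbus
  - task 4 (Setup): project_id=4 -> matches Nimbus
  - task 5 (Design): project_id=3 -> matches Epsilon
  - task 6 (Research): project_id=2 -> matches Atlas
  - task 7 (Train): project_id=6 -> matches Nova
  - task 8 (Document): project_id=1 -> matches Gamma
  - task 9 (Audit): project_id=6 -> matches Nova
All 9 rows appear; 1 has NULL project.

SQL:
SELECT a.name, b.name AS project
FROM tasks a
LEFT JOIN projects b ON a.project_id = b.id

Result:
name      | project
----------+--------
Implement | Nimbus 
Deploy    | NULL   
Plan      | Nimbus 
Setup     | Nimbus 
Design    | Epsilon
Research  | Atlas  
Train     | Nova   
Document  | Gamma  
Audit     | Nova   


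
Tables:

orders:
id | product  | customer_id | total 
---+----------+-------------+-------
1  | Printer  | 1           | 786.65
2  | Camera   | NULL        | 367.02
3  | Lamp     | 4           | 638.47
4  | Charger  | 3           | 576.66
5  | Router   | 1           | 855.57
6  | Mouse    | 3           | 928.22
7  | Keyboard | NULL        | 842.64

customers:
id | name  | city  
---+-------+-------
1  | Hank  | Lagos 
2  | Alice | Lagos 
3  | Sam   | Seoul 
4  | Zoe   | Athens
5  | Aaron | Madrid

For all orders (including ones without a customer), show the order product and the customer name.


LEFT JOIN keeps every row from orders (the left table); where customer_id has no match in customers, the customer columns become NULL. Walk through each order:
  - order 1 (Printer): customer_id=1 -> matches Hank
  - order 2 (Camera): customer_id=NULL, no match -> kept with NULL
  - order 3 (Lamp): customer_id=4 -> matches Zoe
  - order 4 (Charger): customer_id=3 -> matches Sam
  - order 5 (Router): customer_id=1 -> matches Hank
  - order 6 (Mouse): customer_id=3 -> matches Sam
  - order 7 (Keyboard): customer_id=NULL, no match -> kept with NULL
All 7 rows appear; 2 have NULL customer.

SQL:
SELECT a.product, b.name AS customer
FROM orders a
LEFT JOIN customers b ON a.customer_id = b.id

Result:
product  | customer
---------+---------
Printer  | Hank    
Camera   | NULL    
Lamp     | Zoe     
Charger  | Sam     
Router   | Hank    
Mouse    | Sam     
Keyboard | NULL    


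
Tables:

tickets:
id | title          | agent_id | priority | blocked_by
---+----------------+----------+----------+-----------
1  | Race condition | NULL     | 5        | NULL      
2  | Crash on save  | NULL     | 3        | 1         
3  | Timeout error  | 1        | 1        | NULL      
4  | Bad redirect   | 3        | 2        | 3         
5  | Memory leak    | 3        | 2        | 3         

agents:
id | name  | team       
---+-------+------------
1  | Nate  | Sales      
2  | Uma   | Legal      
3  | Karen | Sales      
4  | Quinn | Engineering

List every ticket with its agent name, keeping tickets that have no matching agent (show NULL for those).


LEFT JOIN keeps every row from tickets (the left table); where agent_id has no match in agents, the agent columns become NULL. Walk through each ticket:
  - ticket 1 (Race condition): agent_id=NULL, no match -> kept with NULL
  - ticket 2 (Crash on save): agent_id=NULL, no match -> kept with NULL
  - ticket 3 (Timeout error): agent_id=1 -> matches Nate
  - ticket 4 (Bad redirect): agent_id=3 -> matches Karen
  - ticket 5 (Memory leak): agent_id=3 -> matches Karen
All 5 rows appear; 2 have NULL agent.

SQL:
SELECT a.title, b.name AS agent
FROM tickets a
LEFT JOIN agents b ON a.agent_id = b.id

Result:
title          | agent
---------------+------
Race condition | NULL 
Crash on save  | NULL 
Timeout error  | Nate 
Bad redirect   | Karen
Memory leak    | Karen


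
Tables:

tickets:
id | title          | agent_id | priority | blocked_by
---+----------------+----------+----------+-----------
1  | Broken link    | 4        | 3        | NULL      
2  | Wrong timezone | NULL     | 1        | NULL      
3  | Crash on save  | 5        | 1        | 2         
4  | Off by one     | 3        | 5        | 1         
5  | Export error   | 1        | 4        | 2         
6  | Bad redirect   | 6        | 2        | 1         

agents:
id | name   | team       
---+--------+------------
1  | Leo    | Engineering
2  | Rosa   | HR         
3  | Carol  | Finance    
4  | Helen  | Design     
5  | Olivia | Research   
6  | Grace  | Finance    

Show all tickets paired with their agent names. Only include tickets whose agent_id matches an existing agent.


INNER JOIN keeps only tickets rows whose agent_id matches an id in agents. Walk through each ticket:
  - ticket 1 (Broken link): agent_id=4 -> matches Helen
  - ticket 2 (Wrong timezone): agent_id=NULL, no match -> dropped
  - ticket 3 (Crash on save): agent_id=5 -> matches Olivia
  - ticket 4 (Off by one): agent_id=3 -> matches Carol
  - ticket 5 (Export error): agent_id=1 -> matches Leo
  - ticket 6 (Bad redirect): agent_id=6 -> matches Grace
So 1 of 6 rows is dropped.

SQL:
SELECT a.title, b.name AS agent
FROM tickets a
INNER JOIN agents b ON a.agent_id = b.id

Result:
title         | agent 
--------------+-------
Broken link   | Helen 
Crash on save | Olivia
Off by one    | Carol 
Export error  | Leo   
Bad redirect  | Grace 


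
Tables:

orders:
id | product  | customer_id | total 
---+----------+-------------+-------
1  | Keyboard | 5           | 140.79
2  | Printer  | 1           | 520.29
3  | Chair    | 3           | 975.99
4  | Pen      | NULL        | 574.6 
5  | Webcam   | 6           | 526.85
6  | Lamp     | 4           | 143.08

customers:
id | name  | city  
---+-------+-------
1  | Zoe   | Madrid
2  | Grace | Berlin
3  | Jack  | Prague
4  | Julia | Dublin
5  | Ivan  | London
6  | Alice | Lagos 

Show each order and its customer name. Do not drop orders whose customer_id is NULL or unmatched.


LEFT JOIN keeps every row from orders (the left table); where customer_id has no match in customers, the customer columns become NULL. Walk through each order:
  - order 1 (Keyboard): customer_id=5 -> matches Ivan
  - order 2 (Printer): customer_id=1 -> matches Zoe
  - order 3 (Chair): customer_id=3 -> matches Jack
  - order 4 (Pen): customer_id=NULL, no match -> kept with NULL
  - order 5 (Webcam): customer_id=6 -> matches Alice
  - order 6 (Lamp): customer_id=4 -> matches Julia
All 6 rows appear; 1 has NULL customer.

SQL:
SELECT a.product, b.name AS customer
FROM orders a
LEFT JOIN customers b ON a.customer_id = b.id

Result:
product  | customer
---------+---------
Keyboard | Ivan    
Printer  | Zoe     
Chair    | Jack    
Pen      | NULL    
Webcam   | Alice   
Lamp     | Julia   


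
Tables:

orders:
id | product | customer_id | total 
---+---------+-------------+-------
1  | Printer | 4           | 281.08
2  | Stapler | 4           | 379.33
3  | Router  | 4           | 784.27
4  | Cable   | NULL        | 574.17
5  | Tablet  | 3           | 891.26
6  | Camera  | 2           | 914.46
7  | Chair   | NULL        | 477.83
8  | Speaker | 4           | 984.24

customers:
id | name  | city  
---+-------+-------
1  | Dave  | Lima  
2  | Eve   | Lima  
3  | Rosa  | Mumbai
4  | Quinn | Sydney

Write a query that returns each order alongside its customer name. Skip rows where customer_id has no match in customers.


INNER JOIN keeps only orders rows whose customer_id matches an id in customers. Walk through each order:
  - order 1 (Printer): customer_id=4 -> matches Quinn
  - order 2 (Stapler): customer_id=4 -> matches Quinn
  - order 3 (Router): customer_id=4 -> matches Quinn
  - order 4 (Cable): customer_id=NULL, no match -> dropped
  - order 5 (Tablet): customer_id=3 -> matches Rosa
  - order 6 (Camera): customer_id=2 -> matches Eve
  - order 7 (Chair): customer_id=NULL, no match -> dropped
  - order 8 (Speaker): customer_id=4 -> matches Quinn
So 2 of 8 rows are dropped.

SQL:
SELECT a.product, b.name AS customer
FROM orders a
INNER JOIN customers b ON a.customer_id = b.id

Result:
product | customer
--------+---------
Printer | Quinn   
Stapler | Quinn   
Router  | Quinn   
Tablet  | Rosa    
Camera  | Eve     
Speaker | Quinn   


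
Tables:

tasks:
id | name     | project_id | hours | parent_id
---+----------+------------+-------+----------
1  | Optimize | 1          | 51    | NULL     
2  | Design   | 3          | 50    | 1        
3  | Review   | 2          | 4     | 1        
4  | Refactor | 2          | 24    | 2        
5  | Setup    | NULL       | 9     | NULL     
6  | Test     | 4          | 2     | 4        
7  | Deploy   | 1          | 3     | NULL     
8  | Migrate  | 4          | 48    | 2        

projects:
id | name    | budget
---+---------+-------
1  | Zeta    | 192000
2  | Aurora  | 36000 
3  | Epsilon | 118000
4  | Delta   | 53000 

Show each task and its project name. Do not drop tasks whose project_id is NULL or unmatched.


LEFT JOIN keeps every row from tasks (the left table); where project_id has no match in projects, the project columns become NULL. Walk through each task:
  - task 1 (Optimize): project_id=1 -> matches Zeta
  - task 2 (Design): project_id=3 -> matches Epsilon
  - task 3 (Review): project_id=2 -> matches Aurora
  - task 4 (Refactor): project_id=2 -> matches Aurora
  - task 5 (Setup): project_id=NULL, no match -> kept with NULL
  - task 6 (Test): project_id=4 -> matches Delta
  - task 7 (Deploy): project_id=1 -> matches Zeta
  - task 8 (Migrate): project_id=4 -> matches Delta
All 8 rows appear; 1 has NULL project.

SQL:
SELECT a.name, b.name AS project
FROM tasks a
LEFT JOIN projects b ON a.project_id = b.id

Result:
name     | project
---------+--------
Optimize | Zeta   
Design   | Epsilon
Review   | Aurora 
Refactor | Aurora 
Setup    | NULL   
Test     | Delta  
Deploy   | Zeta   
Migrate  | Delta  


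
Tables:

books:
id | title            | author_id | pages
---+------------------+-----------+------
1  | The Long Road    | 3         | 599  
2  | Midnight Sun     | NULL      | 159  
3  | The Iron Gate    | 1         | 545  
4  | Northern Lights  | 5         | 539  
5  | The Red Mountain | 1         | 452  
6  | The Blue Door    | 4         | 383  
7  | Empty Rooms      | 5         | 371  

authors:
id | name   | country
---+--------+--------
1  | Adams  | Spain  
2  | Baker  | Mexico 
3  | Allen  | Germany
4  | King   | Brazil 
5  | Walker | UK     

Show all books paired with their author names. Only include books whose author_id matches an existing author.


INNER JOIN keeps only books rows whose author_id matches an id in authors. Walk through each book:
  - book 1 (The Long Road): author_id=3 -> matches Allen
  - book 2 (Midnight Sun): author_id=NULL, no match -> dropped
  - book 3 (The Iron Gate): author_id=1 -> matches Adams
  - book 4 (Northern Lights): author_id=5 -> matches Walker
  - book 5 (The Red Mountain): author_id=1 -> matches Adams
  - book 6 (The Blue Door): author_id=4 -> matches King
  - book 7 (Empty Rooms): author_id=5 -> matches Walker
So 1 of 7 rows is dropped.

SQL:
SELECT a.title, b.name AS author
FROM books a
INNER JOIN authors b ON a.author_id = b.id

Result:
title            | author
-----------------+-------
The Long Road    | Allen 
The Iron Gate    | Adams 
Northern Lights  | Walker
The Red Mountain | Adams 
The Blue Door    | King  
Empty Rooms      | Walker


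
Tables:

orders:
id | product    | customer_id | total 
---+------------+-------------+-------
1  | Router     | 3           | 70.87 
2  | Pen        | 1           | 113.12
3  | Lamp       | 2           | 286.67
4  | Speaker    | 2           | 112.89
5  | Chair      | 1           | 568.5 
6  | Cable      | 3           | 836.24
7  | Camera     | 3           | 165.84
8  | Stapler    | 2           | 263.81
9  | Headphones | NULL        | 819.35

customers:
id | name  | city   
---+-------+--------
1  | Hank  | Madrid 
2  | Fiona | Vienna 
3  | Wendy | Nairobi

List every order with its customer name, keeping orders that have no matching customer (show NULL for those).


LEFT JOIN keeps every row from orders (the left table); where customer_id has no match in customers, the customer columns become NULL. Walk through each order:
  - order 1 (Router): customer_id=3 -> matches Wendy
  - order 2 (Pen): customer_id=1 -> matches Hank
  - order 3 (Lamp): customer_id=2 -> matches Fiona
  - order 4 (Speaker): customer_id=2 -> matches Fiona
  - order 5 (Chair): customer_id=1 -> matches Hank
  - order 6 (Cable): customer_id=3 -> matches Wendy
  - order 7 (Camera): customer_id=3 -> matches Wendy
  - order 8 (Stapler): customer_id=2 -> matches Fiona
  - order 9 (Headphones): customer_id=NULL, no match -> kept with NULL
All 9 rows appear; 1 has NULL customer.

SQL:
SELECT a.product, b.name AS customer
FROM orders a
LEFT JOIN customers b ON a.customer_id = b.id

Result:
product    | customer
-----------+---------
Router     | Wendy   
Pen        | Hank    
Lamp       | Fiona   
Speaker    | Fiona   
Chair      | Hank    
Cable      | Wendy   
Camera     | Wendy   
Stapler    | Fiona   
Headphones | NULL    


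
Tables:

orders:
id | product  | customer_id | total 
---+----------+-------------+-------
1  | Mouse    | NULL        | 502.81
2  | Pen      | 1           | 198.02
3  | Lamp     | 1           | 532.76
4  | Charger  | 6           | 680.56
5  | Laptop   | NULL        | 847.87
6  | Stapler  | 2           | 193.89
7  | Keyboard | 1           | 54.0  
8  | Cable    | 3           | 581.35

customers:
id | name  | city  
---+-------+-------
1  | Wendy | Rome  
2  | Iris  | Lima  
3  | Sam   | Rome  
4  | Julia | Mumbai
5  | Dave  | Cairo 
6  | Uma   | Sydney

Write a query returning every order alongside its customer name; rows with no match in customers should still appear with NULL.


LEFT JOIN keeps every row from orders (the left table); where customer_id has no match in customers, the customer columns become NULL. Walk through each order:
  - order 1 (Mouse): customer_id=NULL, no match -> kept with NULL
  - order 2 (Pen): customer_id=1 -> matches Wendy
  - order 3 (Lamp): customer_id=1 -> matches Wendy
  - order 4 (Charger): customer_id=6 -> matches Uma
  - order 5 (Laptop): customer_id=NULL, no match -> kept with NULL
  - order 6 (Stapler): customer_id=2 -> matches Iris
  - order 7 (Keyboard): customer_id=1 -> matches Wendy
  - order 8 (Cable): customer_id=3 -> matches Sam
All 8 rows appear; 2 have NULL customer.

SQL:
SELECT a.product, b.name AS customer
FROM orders a
LEFT JOIN customers b ON a.customer_id = b.id

Result:
product  | customer
---------+---------
Mouse    | NULL    
Pen      | Wendy   
Lamp     | Wendy   
Charger  | Uma     
Laptop   | NULL    
Stapler  | Iris    
Keyboard | Wendy   
Cable    | Sam     


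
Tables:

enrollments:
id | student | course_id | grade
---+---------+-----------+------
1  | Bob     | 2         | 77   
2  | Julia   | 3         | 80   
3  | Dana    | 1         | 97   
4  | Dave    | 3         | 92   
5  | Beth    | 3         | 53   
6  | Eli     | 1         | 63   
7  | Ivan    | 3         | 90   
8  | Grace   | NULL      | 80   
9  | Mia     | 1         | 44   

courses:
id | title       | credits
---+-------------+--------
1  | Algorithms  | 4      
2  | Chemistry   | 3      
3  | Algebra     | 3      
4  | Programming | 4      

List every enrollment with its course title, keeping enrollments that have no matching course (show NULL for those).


LEFT JOIN keeps every row from enrollments (the left table); where course_id has no match in courses, the course columns become NULL. Walk through each enrollment:
  - enrollment 1 (Bob): course_id=2 -> matches Chemistry
  - enrollment 2 (Julia): course_id=3 -> matches Algebra
  - enrollment 3 (Dana): course_id=1 -> matches Algorithms
  - enrollment 4 (Dave): course_id=3 -> matches Algebra
  - enrollment 5 (Beth): course_id=3 -> matches Algebra
  - enrollment 6 (Eli): course_id=1 -> matches Algorithms
  - enrollment 7 (Ivan): course_id=3 -> matches Algebra
  - enrollment 8 (Grace): course_id=NULL, no match -> kept with NULL
  - enrollment 9 (Mia): course_id=1 -> matches Algorithms
All 9 rows appear; 1 has NULL course.

SQL:
SELECT a.student, b.title AS course
FROM enrollments a
LEFT JOIN courses b ON a.course_id = b.id

Result:
student | course    
--------+-----------
Bob     | Chemistry 
Julia   | Algebra   
Dana    | Algorithms
Dave    | Algebra   
Beth    | Algebra   
Eli     | Algorithms
Ivan    | Algebra   
Grace   | NULL      
Mia     | Algorithms


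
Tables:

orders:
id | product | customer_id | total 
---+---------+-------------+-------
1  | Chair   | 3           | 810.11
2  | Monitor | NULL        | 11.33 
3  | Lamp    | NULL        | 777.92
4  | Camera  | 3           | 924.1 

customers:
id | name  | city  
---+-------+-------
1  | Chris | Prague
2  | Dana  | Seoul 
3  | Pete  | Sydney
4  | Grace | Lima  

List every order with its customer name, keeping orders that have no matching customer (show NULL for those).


LEFT JOIN keeps every row from orders (the left table); where customer_id has no match in customers, the customer columns become NULL. Walk through each order:
  - order 1 (Chair): customer_id=3 -> matches Pete
  - order 2 (Monitor): customer_id=NULL, no match -> kept with NULL
  - order 3 (Lamp): customer_id=NULL, no match -> kept with NULL
  - order 4 (Camera): customer_id=3 -> matches Pete
All 4 rows appear; 2 have NULL customer.

SQL:
SELECT a.product, b.name AS customer
FROM orders a
LEFT JOIN customers b ON a.customer_id = b.id

Result:
product | customer
--------+---------
Chair   | Pete    
Monitor | NULL    
Lamp    | NULL    
Camera  | Pete    


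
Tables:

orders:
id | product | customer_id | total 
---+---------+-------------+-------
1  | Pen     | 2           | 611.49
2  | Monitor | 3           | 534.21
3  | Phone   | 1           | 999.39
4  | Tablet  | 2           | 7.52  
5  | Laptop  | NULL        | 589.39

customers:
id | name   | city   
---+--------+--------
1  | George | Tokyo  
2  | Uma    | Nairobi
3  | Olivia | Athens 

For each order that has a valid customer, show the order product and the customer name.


INNER JOIN keeps only orders rows whose customer_id matches an id in customers. Walk through each order:
  - order 1 (Pen): customer_id=2 -> matches Uma
  - order 2 (Monitor): customer_id=3 -> matches Olivia
  - order 3 (Phone): customer_id=1 -> matches George
  - order 4 (Tablet): customer_id=2 -> matches Uma
  - order 5 (Laptop): customer_id=NULL, no match -> dropped
So 1 of 5 rows is dropped.

SQL:
SELECT a.product, b.name AS customer
FROM orders a
INNER JOIN customers b ON a.customer_id = b.id

Result:
product | customer
--------+---------
Pen     | Uma     
Monitor | Olivia  
Phone   | George  
Tablet  | Uma     


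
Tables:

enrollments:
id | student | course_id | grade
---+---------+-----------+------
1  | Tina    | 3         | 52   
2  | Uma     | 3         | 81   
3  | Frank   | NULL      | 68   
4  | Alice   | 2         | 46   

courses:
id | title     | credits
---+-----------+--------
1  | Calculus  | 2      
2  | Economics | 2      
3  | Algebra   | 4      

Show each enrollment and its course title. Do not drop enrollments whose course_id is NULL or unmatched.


LEFT JOIN keeps every row from enrollments (the left table); where course_id has no match in courses, the course columns become NULL. Walk through each enrollment:
  - enrollment 1 (Tina): course_id=3 -> matches Algebra
  - enrollment 2 (Uma): course_id=3 -> matches Algebra
  - enrollment 3 (Frank): course_id=NULL, no match -> kept with NULL
  - enrollment 4 (Alice): course_id=2 -> matches Economics
All 4 rows appear; 1 has NULL course.

SQL:
SELECT a.student, b.title AS course
FROM enrollments a
LEFT JOIN courses b ON a.course_id = b.id

Result:
student | course   
--------+----------
Tina    | Algebra  
Uma     | Algebra  
Frank   | NULL     
Alice   | Economics


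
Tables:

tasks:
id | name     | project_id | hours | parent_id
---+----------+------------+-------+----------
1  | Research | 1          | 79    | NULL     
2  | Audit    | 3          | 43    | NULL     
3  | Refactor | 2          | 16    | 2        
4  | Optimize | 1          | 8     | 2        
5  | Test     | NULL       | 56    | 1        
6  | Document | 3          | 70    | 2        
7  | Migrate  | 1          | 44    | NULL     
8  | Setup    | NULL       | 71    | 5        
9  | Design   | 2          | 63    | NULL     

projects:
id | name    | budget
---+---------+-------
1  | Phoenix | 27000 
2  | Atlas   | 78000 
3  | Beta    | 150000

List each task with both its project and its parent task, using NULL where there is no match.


Two LEFT JOINs from the same base table tasks: one to projects via project_id, one to tasks itself via parent_id. Both are LEFT so every task is preserved.
Match against projects:
  - task 1 (Research): project_id=1 -> matches Phoenix
  - task 2 (Audit): project_id=3 -> matches Beta
  - task 3 (Refactor): project_id=2 -> matches Atlas
  - task 4 (Optimize): project_id=1 -> matches Phoenix
  - task 5 (Test): project_id=NULL, no match -> kept with NULL
  - task 6 (Document): project_id=3 -> matches Beta
  - task 7 (Migrate): project_id=1 -> matches Phoenix
  - task 8 (Setup): project_id=NULL, no match -> kept with NULL
  - task 9 (Design): project_id=2 -> matches Atlas
Match against tasks (self):
  - task 1 (Research): parent_id=NULL -> NULL
  - task 2 (Audit): parent_id=NULL -> NULL
  - task 3 (Refactor): parent_id=2 -> Audit
  - task 4 (Optimize): parent_id=2 -> Audit
  - task 5 (Test): parent_id=1 -> Research
  - task 6 (Document): parent_id=2 -> Audit
  - task 7 (Migrate): parent_id=NULL -> NULL
  - task 8 (Setup): parent_id=5 -> Test
  - task 9 (Design): parent_id=NULL -> NULL

SQL:
SELECT a.name, b.name AS project, c.name AS parent
FROM tasks a
LEFT JOIN projects b ON a.project_id = b.id
LEFT JOIN tasks c ON a.parent_id = c.id

Result:
name     | project | parent  
---------+---------+---------
Research | Phoenix | NULL    
Audit    | Beta    | NULL    
Refactor | Atlas   | Audit   
Optimize | Phoenix | Audit   
Test     | NULL    | Research
Document | Beta    | Audit   
Migrate  | Phoenix | NULL    
Setup    | NULL    | Test    
Design   | Atlas   | NULL    


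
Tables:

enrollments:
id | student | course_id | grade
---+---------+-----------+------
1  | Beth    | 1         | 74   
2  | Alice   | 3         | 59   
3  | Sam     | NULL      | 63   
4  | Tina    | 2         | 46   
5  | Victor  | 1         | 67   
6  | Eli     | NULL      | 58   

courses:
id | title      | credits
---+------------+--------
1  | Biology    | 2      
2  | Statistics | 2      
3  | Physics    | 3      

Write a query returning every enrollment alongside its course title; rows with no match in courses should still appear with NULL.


LEFT JOIN keeps every row from enrollments (the left table); where course_id has no match in courses, the course columns become NULL. Walk through each enrollment:
  - enrollment 1 (Beth): course_id=1 -> matches Biology
  - enrollment 2 (Alice): course_id=3 -> matches Physics
  - enrollment 3 (Sam): course_id=NULL, no match -> kept with NULL
  - enrollment 4 (Tina): course_id=2 -> matches Statistics
  - enrollment 5 (Victor): course_id=1 -> matches Biology
  - enrollment 6 (Eli): course_id=NULL, no match -> kept with NULL
All 6 rows appear; 2 have NULL course.

SQL:
SELECT a.student, b.title AS course
FROM enrollments a
LEFT JOIN courses b ON a.course_id = b.id

Result:
student | course    
--------+-----------
Beth    | Biology   
Alice   | Physics   
Sam     | NULL      
Tina    | Statistics
Victor  | Biology   
Eli     | NULL      


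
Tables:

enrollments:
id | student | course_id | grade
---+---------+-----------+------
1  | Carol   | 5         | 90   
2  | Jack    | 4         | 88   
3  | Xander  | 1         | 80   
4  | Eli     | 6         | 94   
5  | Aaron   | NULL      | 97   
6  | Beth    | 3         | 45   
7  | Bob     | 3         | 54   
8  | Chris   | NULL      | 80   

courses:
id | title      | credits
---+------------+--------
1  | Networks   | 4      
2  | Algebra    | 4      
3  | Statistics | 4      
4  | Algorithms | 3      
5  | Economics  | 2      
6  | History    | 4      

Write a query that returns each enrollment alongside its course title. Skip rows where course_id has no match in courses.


INNER JOIN keeps only enrollments rows whose course_id matches an id in courses. Walk through each enrollment:
  - enrollment 1 (Carol): course_id=5 -> matches Economics
  - enrollment 2 (Jack): course_id=4 -> matches Algorithms
  - enrollment 3 (Xander): course_id=1 -> matches Networks
  - enrollment 4 (Eli): course_id=6 -> matches History
  - enrollment 5 (Aaron): course_id=NULL, no match -> dropped
  - enrollment 6 (Beth): course_id=3 -> matches Statistics
  - enrollment 7 (Bob): course_id=3 -> matches Statistics
  - enrollment 8 (Chris): course_id=NULL, no match -> dropped
So 2 of 8 rows are dropped.

SQL:
SELECT a.student, b.title AS course
FROM enrollments a
INNER JOIN courses b ON a.course_id = b.id

Result:
student | course    
--------+-----------
Carol   | Economics 
Jack    | Algorithms
Xander  | Networks  
Eli     | History   
Beth    | Statistics
Bob     | Statistics


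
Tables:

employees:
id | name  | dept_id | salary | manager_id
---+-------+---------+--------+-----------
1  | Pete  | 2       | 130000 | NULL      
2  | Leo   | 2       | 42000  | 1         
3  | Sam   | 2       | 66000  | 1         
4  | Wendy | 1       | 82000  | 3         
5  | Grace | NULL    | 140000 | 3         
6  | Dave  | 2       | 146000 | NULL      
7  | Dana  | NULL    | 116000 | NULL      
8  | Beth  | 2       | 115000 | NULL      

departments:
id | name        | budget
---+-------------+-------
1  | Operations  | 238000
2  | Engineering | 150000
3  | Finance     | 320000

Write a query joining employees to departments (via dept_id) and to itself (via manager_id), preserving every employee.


Two LEFT JOINs from the same base table employees: one to departments via dept_id, one to employees itself via manager_id. Both are LEFT so every employee is preserved.
Match against departments:
  - employee 1 (Pete): dept_id=2 -> matches Engineering
  - employee 2 (Leo): dept_id=2 -> matches Engineering
  - employee 3 (Sam): dept_id=2 -> matches Engineering
  - employee 4 (Wendy): dept_id=1 -> matches Operations
  - employee 5 (Grace): dept_id=NULL, no match -> kept with NULL
  - employee 6 (Dave): dept_id=2 -> matches Engineering
  - employee 7 (Dana): dept_id=NULL, no match -> kept with NULL
  - employee 8 (Beth): dept_id=2 -> matches Engineering
Match against employees (self):
  - employee 1 (Pete): manager_id=NULL -> NULL
  - employee 2 (Leo): manager_id=1 -> Pete
  - employee 3 (Sam): manager_id=1 -> Pete
  - employee 4 (Wendy): manager_id=3 -> Sam
  - employee 5 (Grace): manager_id=3 -> Sam
  - employee 6 (Dave): manager_id=NULL -> NULL
  - employee 7 (Dana): manager_id=NULL -> NULL
  - employee 8 (Beth): manager_id=NULL -> NULL

SQL:
SELECT a.name, b.name AS department, c.name AS manager
FROM employees a
LEFT JOIN departments b ON a.dept_id = b.id
LEFT JOIN employees c ON a.manager_id = c.id

Result:
name  | department  | manager
------+-------------+--------
Pete  | Engineering | NULL   
Leo   | Engineering | Pete   
Sam   | Engineering | Pete   
Wendy | Operations  | Sam    
Grace | NULL        | Sam    
Dave  | Engineering | NULL   
Dana  | NULL        | NULL   
Beth  | Engineering | NULL   


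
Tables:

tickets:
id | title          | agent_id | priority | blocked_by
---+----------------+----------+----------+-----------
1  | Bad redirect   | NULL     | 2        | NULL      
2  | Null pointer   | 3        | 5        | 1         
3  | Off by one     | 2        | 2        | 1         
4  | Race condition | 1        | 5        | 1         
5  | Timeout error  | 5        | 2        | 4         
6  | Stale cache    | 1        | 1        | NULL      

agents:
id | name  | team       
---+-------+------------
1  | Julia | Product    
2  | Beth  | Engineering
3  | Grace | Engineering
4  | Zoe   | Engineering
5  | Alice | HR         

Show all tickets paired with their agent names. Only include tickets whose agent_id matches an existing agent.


INNER JOIN keeps only tickets rows whose agent_id matches an id in agents. Walk through each ticket:
  - ticket 1 (Bad redirect): agent_id=NULL, no match -> dropped
  - ticket 2 (Null pointer): agent_id=3 -> matches Grace
  - ticket 3 (Off by one): agent_id=2 -> matches Beth
  - ticket 4 (Race condition): agent_id=1 -> matches Julia
  - ticket 5 (Timeout error): agent_id=5 -> matches Alice
  - ticket 6 (Stale cache): agent_id=1 -> matches Julia
So 1 of 6 rows is dropped.

SQL:
SELECT a.title, b.name AS agent
FROM tickets a
INNER JOIN agents b ON a.agent_id = b.id

Result:
title          | agent
---------------+------
Null pointer   | Grace
Off by one     | Beth 
Race condition | Julia
Timeout error  | Alice
Stale cache    | Julia


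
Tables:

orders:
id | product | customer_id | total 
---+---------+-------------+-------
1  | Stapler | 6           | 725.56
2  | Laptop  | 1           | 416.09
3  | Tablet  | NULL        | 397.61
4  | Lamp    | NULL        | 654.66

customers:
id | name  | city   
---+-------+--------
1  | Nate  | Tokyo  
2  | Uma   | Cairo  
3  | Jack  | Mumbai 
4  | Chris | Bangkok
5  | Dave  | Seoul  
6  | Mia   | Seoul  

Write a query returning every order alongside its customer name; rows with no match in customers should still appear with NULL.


LEFT JOIN keeps every row from orders (the left table); where customer_id has no match in customers, the customer columns become NULL. Walk through each order:
  - order 1 (Stapler): customer_id=6 -> matches Mia
  - order 2 (Laptop): customer_id=1 -> matches Nate
  - order 3 (Tablet): customer_id=NULL, no match -> kept with NULL
  - order 4 (Lamp): customer_id=NULL, no match -> kept with NULL
All 4 rows appear; 2 have NULL customer.

SQL:
SELECT a.product, b.name AS customer
FROM orders a
LEFT JOIN customers b ON a.customer_id = b.id

Result:
product | customer
--------+---------
Stapler | Mia     
Laptop  | Nate    
Tablet  | NULL    
Lamp    | NULL    


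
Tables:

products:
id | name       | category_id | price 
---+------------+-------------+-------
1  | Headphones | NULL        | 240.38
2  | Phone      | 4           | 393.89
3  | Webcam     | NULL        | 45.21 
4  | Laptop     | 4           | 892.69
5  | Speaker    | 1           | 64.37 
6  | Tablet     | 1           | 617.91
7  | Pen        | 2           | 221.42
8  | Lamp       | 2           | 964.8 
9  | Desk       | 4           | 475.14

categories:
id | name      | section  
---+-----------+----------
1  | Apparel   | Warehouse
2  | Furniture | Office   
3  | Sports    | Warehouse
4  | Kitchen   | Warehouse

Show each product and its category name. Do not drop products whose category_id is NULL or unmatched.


LEFT JOIN keeps every row from products (the left table); where category_id has no match in categories, the category columns become NULL. Walk through each product:
  - product 1 (Headphones): category_id=NULL, no match -> kept with NULL
  - product 2 (Phone): category_id=4 -> matches Kitchen
  - product 3 (Webcam): category_id=NULL, no match -> kept with NULL
  - product 4 (Laptop): category_id=4 -> matches Kitchen
  - product 5 (Speaker): category_id=1 -> matches Apparel
  - product 6 (Tablet): category_id=1 -> matches Apparel
  - product 7 (Pen): category_id=2 -> matches Furniture
  - product 8 (Lamp): category_id=2 -> matches Furniture
  - product 9 (Desk): category_id=4 -> matches Kitchen
All 9 rows appear; 2 have NULL category.

SQL:
SELECT a.name, b.name AS category
FROM products a
LEFT JOIN categories b ON a.category_id = b.id

Result:
name       | category 
-----------+----------
Headphones | NULL     
Phone      | Kitchen  
Webcam     | NULL     
Laptop     | Kitchen  
Speaker    | Apparel  
Tablet     | Apparel  
Pen        | Furniture
Lamp       | Furniture
Desk       | Kitchen  


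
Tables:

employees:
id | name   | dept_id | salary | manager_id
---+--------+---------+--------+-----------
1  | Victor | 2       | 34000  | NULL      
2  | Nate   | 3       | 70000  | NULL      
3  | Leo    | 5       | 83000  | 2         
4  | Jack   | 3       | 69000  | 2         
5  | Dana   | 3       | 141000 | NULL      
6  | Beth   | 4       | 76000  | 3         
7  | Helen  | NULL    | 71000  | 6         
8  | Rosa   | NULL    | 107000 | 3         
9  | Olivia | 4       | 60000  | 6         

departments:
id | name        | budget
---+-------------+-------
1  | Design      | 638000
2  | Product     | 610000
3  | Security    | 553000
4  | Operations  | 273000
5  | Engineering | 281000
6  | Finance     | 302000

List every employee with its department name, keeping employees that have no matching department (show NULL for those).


LEFT JOIN keeps every row from employees (the left table); where dept_id has no match in departments, the department columns become NULL. Walk through each employee:
  - employee 1 (Victor): dept_id=2 -> matches Product
  - employee 2 (Nate): dept_id=3 -> matches Security
  - employee 3 (Leo): dept_id=5 -> matches Engineering
  - employee 4 (Jack): dept_id=3 -> matches Security
  - employee 5 (Dana): dept_id=3 -> matches Security
  - employee 6 (Beth): dept_id=4 -> matches Operations
  - employee 7 (Helen): dept_id=NULL, no match -> kept with NULL
  - employee 8 (Rosa): dept_id=NULL, no match -> kept with NULL
  - employee 9 (Olivia): dept_id=4 -> matches Operations
All 9 rows appear; 2 have NULL department.

SQL:
SELECT a.name, b.name AS department
FROM employees a
LEFT JOIN departments b ON a.dept_id = b.id

Result:
name   | department 
-------+------------
Victor | Product    
Nate   | Security   
Leo    | Engineering
Jack   | Security   
Dana   | Security   
Beth   | Operations 
Helen  | NULL       
Rosa   | NULL       
Olivia | Operations 


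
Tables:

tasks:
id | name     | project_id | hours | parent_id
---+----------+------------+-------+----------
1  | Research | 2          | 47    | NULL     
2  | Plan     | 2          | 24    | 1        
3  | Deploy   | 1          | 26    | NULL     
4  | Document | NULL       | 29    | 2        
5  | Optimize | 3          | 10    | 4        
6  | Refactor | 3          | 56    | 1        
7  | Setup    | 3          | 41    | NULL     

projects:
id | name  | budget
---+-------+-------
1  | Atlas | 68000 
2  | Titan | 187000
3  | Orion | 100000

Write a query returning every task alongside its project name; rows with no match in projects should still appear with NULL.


LEFT JOIN keeps every row from tasks (the left table); where project_id has no match in projects, the project columns become NULL. Walk through each task:
  - task 1 (Research): project_id=2 -> matches Titan
  - task 2 (Plan): project_id=2 -> matches Titan
  - task 3 (Deploy): project_id=1 -> matches Atlas
  - task 4 (Document): project_id=NULL, no match -> kept with NULL
  - task 5 (Optimize): project_id=3 -> matches Orion
  - task 6 (Refactor): project_id=3 -> matches Orion
  - task 7 (Setup): project_id=3 -> matches Orion
All 7 rows appear; 1 has NULL project.

SQL:
SELECT a.name, b.name AS project
FROM tasks a
LEFT JOIN projects b ON a.project_id = b.id

Result:
name     | project
---------+--------
Research | Titan  
Plan     | Titan  
Deploy   | Atlas  
Document | NULL   
Optimize | Orion  
Refactor | Orion  
Setup    | Orion  


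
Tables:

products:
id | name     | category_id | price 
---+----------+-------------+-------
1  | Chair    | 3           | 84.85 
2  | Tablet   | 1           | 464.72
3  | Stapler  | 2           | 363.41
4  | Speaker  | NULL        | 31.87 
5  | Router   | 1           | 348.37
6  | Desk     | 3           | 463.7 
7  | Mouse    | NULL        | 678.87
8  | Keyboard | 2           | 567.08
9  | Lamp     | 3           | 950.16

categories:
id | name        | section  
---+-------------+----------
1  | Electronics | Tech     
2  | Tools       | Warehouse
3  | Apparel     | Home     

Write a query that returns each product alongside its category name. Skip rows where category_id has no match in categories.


INNER JOIN keeps only products rows whose category_id matches an id in categories. Walk through each product:
  - product 1 (Chair): category_id=3 -> matches Apparel
  - product 2 (Tablet): category_id=1 -> matches Electronics
  - product 3 (Stapler): category_id=2 -> matches Tools
  - product 4 (Speaker): category_id=NULL, no match -> dropped
  - product 5 (Router): category_id=1 -> matches Electronics
  - product 6 (Desk): category_id=3 -> matches Apparel
  - product 7 (Mouse): category_id=NULL, no match -> dropped
  - product 8 (Keyboard): category_id=2 -> matches Tools
  - product 9 (Lamp): category_id=3 -> matches Apparel
So 2 of 9 rows are dropped.

SQL:
SELECT a.name, b.name AS category
FROM products a
INNER JOIN categories b ON a.category_id = b.id

Result:
name     | category   
---------+------------
Chair    | Apparel    
Tablet   | Electronics
Stapler  | Tools      
Router   | Electronics
Desk     | Apparel    
Keyboard | Tools      
Lamp     | Apparel    


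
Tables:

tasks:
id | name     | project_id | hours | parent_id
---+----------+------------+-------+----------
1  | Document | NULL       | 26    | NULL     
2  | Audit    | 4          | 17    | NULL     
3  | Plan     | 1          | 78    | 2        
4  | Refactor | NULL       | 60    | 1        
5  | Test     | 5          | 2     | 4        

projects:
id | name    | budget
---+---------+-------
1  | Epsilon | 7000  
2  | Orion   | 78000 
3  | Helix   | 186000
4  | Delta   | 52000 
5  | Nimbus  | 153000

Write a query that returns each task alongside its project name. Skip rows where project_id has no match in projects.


INNER JOIN keeps only tasks rows whose project_id matches an id in projects. Walk through each task:
  - task 1 (Document): project_id=NULL, no match -> dropped
  - task 2 (Audit): project_id=4 -> matches Delta
  - task 3 (Plan): project_id=1 -> matches Epsilon
  - task 4 (Refactor): project_id=NULL, no match -> dropped
  - task 5 (Test): project_id=5 -> matches Nimbus
So 2 of 5 rows are dropped.

SQL:
SELECT a.name, b.name AS project
FROM tasks a
INNER JOIN projects b ON a.project_id = b.id

Result:
name  | project
------+--------
Audit | Delta  
Plan  | Epsilon
Test  | Nimbus 
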